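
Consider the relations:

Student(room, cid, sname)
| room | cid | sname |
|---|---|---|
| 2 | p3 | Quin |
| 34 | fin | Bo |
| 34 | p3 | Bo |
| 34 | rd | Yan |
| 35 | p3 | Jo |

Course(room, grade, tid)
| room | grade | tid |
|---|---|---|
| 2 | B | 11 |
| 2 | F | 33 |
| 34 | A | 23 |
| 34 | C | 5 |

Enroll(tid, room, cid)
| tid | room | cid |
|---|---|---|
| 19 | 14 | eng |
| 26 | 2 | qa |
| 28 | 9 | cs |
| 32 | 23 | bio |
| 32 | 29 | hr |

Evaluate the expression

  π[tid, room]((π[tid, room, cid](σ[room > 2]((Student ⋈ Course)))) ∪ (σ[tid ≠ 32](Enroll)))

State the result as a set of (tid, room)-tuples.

{(19, 14), (23, 34), (26, 2), (28, 9), (5, 34)}

Natural join on room: {(2, p3, Quin, B, 11), (2, p3, Quin, F, 33), (34, fin, Bo, A, 23), (34, fin, Bo, C, 5), (34, p3, Bo, A, 23), (34, p3, Bo, C, 5), (34, rd, Yan, A, 23), (34, rd, Yan, C, 5)}
σ[room > 2]: keep tuples satisfying room > 2 → {(34, fin, Bo, A, 23), (34, fin, Bo, C, 5), (34, p3, Bo, A, 23), (34, p3, Bo, C, 5), (34, rd, Yan, A, 23), (34, rd, Yan, C, 5)}
Keep only column(s) tid, room, cid: {(23, 34, fin), (23, 34, p3), (23, 34, rd), (5, 34, fin), (5, 34, p3), (5, 34, rd)}
σ[tid ≠ 32]: keep tuples satisfying tid ≠ 32 → {(19, 14, eng), (26, 2, qa), (28, 9, cs)}
Set union of the two operands is {(19, 14, eng), (23, 34, fin), (23, 34, p3), (23, 34, rd), (26, 2, qa), (28, 9, cs), (5, 34, fin), (5, 34, p3), (5, 34, rd)}.
Keep only column(s) tid, room (4 duplicate(s) eliminated): {(19, 14), (23, 34), (26, 2), (28, 9), (5, 34)}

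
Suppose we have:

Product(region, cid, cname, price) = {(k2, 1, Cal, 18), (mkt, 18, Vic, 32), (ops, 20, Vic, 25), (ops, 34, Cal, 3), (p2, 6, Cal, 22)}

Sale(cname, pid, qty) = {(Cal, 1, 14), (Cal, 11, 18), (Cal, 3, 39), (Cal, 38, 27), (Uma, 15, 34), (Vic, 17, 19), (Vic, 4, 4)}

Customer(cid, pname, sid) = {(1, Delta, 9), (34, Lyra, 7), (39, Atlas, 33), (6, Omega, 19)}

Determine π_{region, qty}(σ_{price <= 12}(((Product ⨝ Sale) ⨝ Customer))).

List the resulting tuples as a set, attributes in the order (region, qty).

{(ops, 14), (ops, 18), (ops, 27), (ops, 39)}

Joining Product and Sale on cname yields {(k2, 1, Cal, 18, 1, 14), (k2, 1, Cal, 18, 11, 18), (k2, 1, Cal, 18, 3, 39), (k2, 1, Cal, 18, 38, 27), (mkt, 18, Vic, 32, 17, 19), (mkt, 18, Vic, 32, 4, 4), (ops, 20, Vic, 25, 17, 19), (ops, 20, Vic, 25, 4, 4), (ops, 34, Cal, 3, 1, 14), (ops, 34, Cal, 3, 11, 18), (ops, 34, Cal, 3, 3, 39), (ops, 34, Cal, 3, 38, 27), (p2, 6, Cal, 22, 1, 14), (p2, 6, Cal, 22, 11, 18), (p2, 6, Cal, 22, 3, 39), (p2, 6, Cal, 22, 38, 27)}.
Joining (Product ⨝ Sale) and Customer on cid yields {(k2, 1, Cal, 18, 1, 14, Delta, 9), (k2, 1, Cal, 18, 11, 18, Delta, 9), (k2, 1, Cal, 18, 3, 39, Delta, 9), (k2, 1, Cal, 18, 38, 27, Delta, 9), (ops, 34, Cal, 3, 1, 14, Lyra, 7), (ops, 34, Cal, 3, 11, 18, Lyra, 7), (ops, 34, Cal, 3, 3, 39, Lyra, 7), (ops, 34, Cal, 3, 38, 27, Lyra, 7), (p2, 6, Cal, 22, 1, 14, Omega, 19), (p2, 6, Cal, 22, 11, 18, Omega, 19), (p2, 6, Cal, 22, 3, 39, Omega, 19), (p2, 6, Cal, 22, 38, 27, Omega, 19)}.
Selection price <= 12: {(ops, 34, Cal, 3, 1, 14, Lyra, 7), (ops, 34, Cal, 3, 11, 18, Lyra, 7), (ops, 34, Cal, 3, 3, 39, Lyra, 7), (ops, 34, Cal, 3, 38, 27, Lyra, 7)}
Keep only column(s) region, qty: {(ops, 14), (ops, 18), (ops, 27), (ops, 39)}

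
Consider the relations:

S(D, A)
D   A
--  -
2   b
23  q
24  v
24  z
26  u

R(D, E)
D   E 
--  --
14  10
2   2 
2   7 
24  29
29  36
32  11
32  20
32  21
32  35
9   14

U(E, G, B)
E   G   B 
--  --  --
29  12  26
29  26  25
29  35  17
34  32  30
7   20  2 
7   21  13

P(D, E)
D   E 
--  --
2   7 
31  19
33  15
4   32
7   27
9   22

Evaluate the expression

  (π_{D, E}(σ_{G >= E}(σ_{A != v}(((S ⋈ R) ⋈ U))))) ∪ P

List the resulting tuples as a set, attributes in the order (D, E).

S ⋈ R (natural join on D): {(2, b, 2), (2, b, 7), (24, v, 29), (24, z, 29)}
(S ⋈ R) ⋈ U (natural join on E): {(2, b, 7, 20, 2), (2, b, 7, 21, 13), (24, v, 29, 12, 26), (24, v, 29, 26, 25), (24, v, 29, 35, 17), (24, z, 29, 12, 26), (24, z, 29, 26, 25), (24, z, 29, 35, 17)}
Selection A != v: {(2, b, 7, 20, 2), (2, b, 7, 21, 13), (24, z, 29, 12, 26), (24, z, 29, 26, 25), (24, z, 29, 35, 17)}
Selection G >= E: {(2, b, 7, 20, 2), (2, b, 7, 21, 13), (24, z, 29, 35, 17)}
π_{D, E} gives {(2, 7), (24, 29)} (1 duplicate(s) eliminated).
Taking the union: {(2, 7), (24, 29), (31, 19), (33, 15), (4, 32), (7, 27), (9, 22)}

{(2, 7), (24, 29), (31, 19), (33, 15), (4, 32), (7, 27), (9, 22)}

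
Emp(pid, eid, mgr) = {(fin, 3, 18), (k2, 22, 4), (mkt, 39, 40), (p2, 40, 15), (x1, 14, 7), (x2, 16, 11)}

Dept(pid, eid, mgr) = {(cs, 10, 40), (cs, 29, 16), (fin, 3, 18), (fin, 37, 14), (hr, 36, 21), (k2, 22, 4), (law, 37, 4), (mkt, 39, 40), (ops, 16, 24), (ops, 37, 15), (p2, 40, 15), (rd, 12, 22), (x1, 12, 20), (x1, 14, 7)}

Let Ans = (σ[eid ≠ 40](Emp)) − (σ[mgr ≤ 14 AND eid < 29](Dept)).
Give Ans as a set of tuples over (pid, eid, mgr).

Apply σ_{eid ≠ 40}; surviving tuples: {(fin, 3, 18), (k2, 22, 4), (mkt, 39, 40), (x1, 14, 7), (x2, 16, 11)}
Apply σ_{mgr ≤ 14 AND eid < 29}; surviving tuples: {(k2, 22, 4), (x1, 14, 7)}
Taking the difference: {(fin, 3, 18), (mkt, 39, 40), (x2, 16, 11)}

{(fin, 3, 18), (mkt, 39, 40), (x2, 16, 11)}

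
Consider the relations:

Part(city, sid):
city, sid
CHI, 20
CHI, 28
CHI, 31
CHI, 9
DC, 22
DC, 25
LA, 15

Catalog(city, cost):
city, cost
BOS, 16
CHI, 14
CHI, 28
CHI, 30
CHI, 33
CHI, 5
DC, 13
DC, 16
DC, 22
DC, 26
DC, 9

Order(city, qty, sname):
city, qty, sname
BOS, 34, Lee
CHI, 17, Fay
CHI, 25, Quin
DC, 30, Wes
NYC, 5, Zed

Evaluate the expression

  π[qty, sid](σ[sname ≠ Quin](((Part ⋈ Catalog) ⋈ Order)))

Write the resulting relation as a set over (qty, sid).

{(17, 20), (17, 28), (17, 31), (17, 9), (30, 22), (30, 25)}

Part ⋈ Catalog (natural join on city): {(CHI, 20, 14), (CHI, 20, 28), (CHI, 20, 30), (CHI, 20, 33), (CHI, 20, 5), (CHI, 28, 14), (CHI, 28, 28), (CHI, 28, 30), (CHI, 28, 33), (CHI, 28, 5), (CHI, 31, 14), (CHI, 31, 28), (CHI, 31, 30), (CHI, 31, 33), (CHI, 31, 5), (CHI, 9, 14), (CHI, 9, 28), (CHI, 9, 30), (CHI, 9, 33), (CHI, 9, 5), (DC, 22, 13), (DC, 22, 16), (DC, 22, 22), (DC, 22, 26), (DC, 22, 9), (DC, 25, 13), (DC, 25, 16), (DC, 25, 22), (DC, 25, 26), (DC, 25, 9)}
(Part ⋈ Catalog) ⋈ Order (natural join on city): {(CHI, 20, 14, 17, Fay), (CHI, 20, 14, 25, Quin), (CHI, 20, 28, 17, Fay), (CHI, 20, 28, 25, Quin), (CHI, 20, 30, 17, Fay), (CHI, 20, 30, 25, Quin), (CHI, 20, 33, 17, Fay), (CHI, 20, 33, 25, Quin), (CHI, 20, 5, 17, Fay), (CHI, 20, 5, 25, Quin), (CHI, 28, 14, 17, Fay), (CHI, 28, 14, 25, Quin), (CHI, 28, 28, 17, Fay), (CHI, 28, 28, 25, Quin), (CHI, 28, 30, 17, Fay), (CHI, 28, 30, 25, Quin), (CHI, 28, 33, 17, Fay), (CHI, 28, 33, 25, Quin), (CHI, 28, 5, 17, Fay), (CHI, 28, 5, 25, Quin), (CHI, 31, 14, 17, Fay), (CHI, 31, 14, 25, Quin), (CHI, 31, 28, 17, Fay), (CHI, 31, 28, 25, Quin), (CHI, 31, 30, 17, Fay), (CHI, 31, 30, 25, Quin), (CHI, 31, 33, 17, Fay), (CHI, 31, 33, 25, Quin), (CHI, 31, 5, 17, Fay), (CHI, 31, 5, 25, Quin), (CHI, 9, 14, 17, Fay), (CHI, 9, 14, 25, Quin), (CHI, 9, 28, 17, Fay), (CHI, 9, 28, 25, Quin), (CHI, 9, 30, 17, Fay), (CHI, 9, 30, 25, Quin), (CHI, 9, 33, 17, Fay), (CHI, 9, 33, 25, Quin), (CHI, 9, 5, 17, Fay), (CHI, 9, 5, 25, Quin), (DC, 22, 13, 30, Wes), (DC, 22, 16, 30, Wes), (DC, 22, 22, 30, Wes), (DC, 22, 26, 30, Wes), (DC, 22, 9, 30, Wes), (DC, 25, 13, 30, Wes), (DC, 25, 16, 30, Wes), (DC, 25, 22, 30, Wes), (DC, 25, 26, 30, Wes), (DC, 25, 9, 30, Wes)}
Apply σ_{sname ≠ Quin}; surviving tuples: {(CHI, 20, 14, 17, Fay), (CHI, 20, 28, 17, Fay), (CHI, 20, 30, 17, Fay), (CHI, 20, 33, 17, Fay), (CHI, 20, 5, 17, Fay), (CHI, 28, 14, 17, Fay), (CHI, 28, 28, 17, Fay), (CHI, 28, 30, 17, Fay), (CHI, 28, 33, 17, Fay), (CHI, 28, 5, 17, Fay), (CHI, 31, 14, 17, Fay), (CHI, 31, 28, 17, Fay), (CHI, 31, 30, 17, Fay), (CHI, 31, 33, 17, Fay), (CHI, 31, 5, 17, Fay), (CHI, 9, 14, 17, Fay), (CHI, 9, 28, 17, Fay), (CHI, 9, 30, 17, Fay), (CHI, 9, 33, 17, Fay), (CHI, 9, 5, 17, Fay), (DC, 22, 13, 30, Wes), (DC, 22, 16, 30, Wes), (DC, 22, 22, 30, Wes), (DC, 22, 26, 30, Wes), (DC, 22, 9, 30, Wes), (DC, 25, 13, 30, Wes), (DC, 25, 16, 30, Wes), (DC, 25, 22, 30, Wes), (DC, 25, 26, 30, Wes), (DC, 25, 9, 30, Wes)}
π[qty, sid]: project onto (qty, sid) (24 duplicate(s) eliminated) → {(17, 20), (17, 28), (17, 31), (17, 9), (30, 22), (30, 25)}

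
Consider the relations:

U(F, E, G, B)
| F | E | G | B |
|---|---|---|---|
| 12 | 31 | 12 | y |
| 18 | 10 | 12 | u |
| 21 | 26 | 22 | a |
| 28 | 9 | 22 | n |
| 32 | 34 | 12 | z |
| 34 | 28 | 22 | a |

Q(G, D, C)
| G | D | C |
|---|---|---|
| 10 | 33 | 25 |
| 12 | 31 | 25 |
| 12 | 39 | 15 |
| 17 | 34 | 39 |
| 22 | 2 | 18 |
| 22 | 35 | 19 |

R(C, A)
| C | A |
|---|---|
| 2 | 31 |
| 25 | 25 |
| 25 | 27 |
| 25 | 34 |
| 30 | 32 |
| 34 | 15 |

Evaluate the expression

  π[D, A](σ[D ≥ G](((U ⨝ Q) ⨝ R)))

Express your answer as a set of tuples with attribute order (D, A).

{(31, 25), (31, 27), (31, 34)}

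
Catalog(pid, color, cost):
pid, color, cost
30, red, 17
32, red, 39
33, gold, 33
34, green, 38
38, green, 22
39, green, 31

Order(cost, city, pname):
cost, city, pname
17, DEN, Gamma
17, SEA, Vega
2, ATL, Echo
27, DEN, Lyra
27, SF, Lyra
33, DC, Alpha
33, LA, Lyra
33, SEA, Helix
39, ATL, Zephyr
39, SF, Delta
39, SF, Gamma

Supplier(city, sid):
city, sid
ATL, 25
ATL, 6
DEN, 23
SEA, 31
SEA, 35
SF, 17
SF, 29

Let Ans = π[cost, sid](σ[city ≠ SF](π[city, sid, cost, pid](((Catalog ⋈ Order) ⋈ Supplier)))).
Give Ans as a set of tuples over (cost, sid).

{(17, 23), (17, 31), (17, 35), (33, 31), (33, 35), (39, 25), (39, 6)}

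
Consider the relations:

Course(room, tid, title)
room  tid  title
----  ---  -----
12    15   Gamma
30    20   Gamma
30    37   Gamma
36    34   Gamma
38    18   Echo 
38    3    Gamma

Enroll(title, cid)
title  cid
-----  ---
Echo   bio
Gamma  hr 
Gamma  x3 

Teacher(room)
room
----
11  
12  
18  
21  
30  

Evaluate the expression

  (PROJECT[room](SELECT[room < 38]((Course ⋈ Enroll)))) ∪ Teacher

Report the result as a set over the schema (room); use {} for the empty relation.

{11, 12, 18, 21, 30, 36}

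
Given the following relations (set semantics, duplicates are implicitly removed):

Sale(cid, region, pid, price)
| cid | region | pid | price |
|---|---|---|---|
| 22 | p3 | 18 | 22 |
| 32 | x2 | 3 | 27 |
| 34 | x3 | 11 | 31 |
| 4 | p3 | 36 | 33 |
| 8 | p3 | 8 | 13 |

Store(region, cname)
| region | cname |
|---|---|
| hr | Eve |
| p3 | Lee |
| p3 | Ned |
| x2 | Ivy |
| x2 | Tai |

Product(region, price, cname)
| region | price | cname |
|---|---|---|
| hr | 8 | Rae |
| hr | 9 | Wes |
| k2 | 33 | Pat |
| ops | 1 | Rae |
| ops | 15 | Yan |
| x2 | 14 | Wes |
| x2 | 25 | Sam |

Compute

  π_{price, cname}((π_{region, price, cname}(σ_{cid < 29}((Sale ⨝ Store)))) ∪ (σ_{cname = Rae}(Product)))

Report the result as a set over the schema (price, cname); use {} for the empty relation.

{(1, Rae), (13, Lee), (13, Ned), (22, Lee), (22, Ned), (33, Lee), (33, Ned), (8, Rae)}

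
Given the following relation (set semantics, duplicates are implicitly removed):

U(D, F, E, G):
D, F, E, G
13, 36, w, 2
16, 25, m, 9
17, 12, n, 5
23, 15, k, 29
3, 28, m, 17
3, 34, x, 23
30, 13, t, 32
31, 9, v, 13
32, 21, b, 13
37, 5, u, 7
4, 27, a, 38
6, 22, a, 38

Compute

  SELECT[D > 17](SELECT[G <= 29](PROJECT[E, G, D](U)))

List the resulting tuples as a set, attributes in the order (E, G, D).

Keep only column(s) E, G, D: {(a, 38, 4), (a, 38, 6), (b, 13, 32), (k, 29, 23), (m, 17, 3), (m, 9, 16), (n, 5, 17), (t, 32, 30), (u, 7, 37), (v, 13, 31), (w, 2, 13), (x, 23, 3)}
σ[G <= 29]: keep tuples satisfying G <= 29 → {(b, 13, 32), (k, 29, 23), (m, 17, 3), (m, 9, 16), (n, 5, 17), (u, 7, 37), (v, 13, 31), (w, 2, 13), (x, 23, 3)}
σ[D > 17]: keep tuples satisfying D > 17 → {(b, 13, 32), (k, 29, 23), (u, 7, 37), (v, 13, 31)}

{(b, 13, 32), (k, 29, 23), (u, 7, 37), (v, 13, 31)}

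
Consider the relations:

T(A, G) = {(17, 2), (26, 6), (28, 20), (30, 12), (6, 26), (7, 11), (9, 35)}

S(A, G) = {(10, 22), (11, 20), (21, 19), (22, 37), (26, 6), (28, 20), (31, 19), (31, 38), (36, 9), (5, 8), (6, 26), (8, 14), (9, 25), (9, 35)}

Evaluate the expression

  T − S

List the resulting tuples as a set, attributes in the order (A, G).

{(17, 2), (30, 12), (7, 11)}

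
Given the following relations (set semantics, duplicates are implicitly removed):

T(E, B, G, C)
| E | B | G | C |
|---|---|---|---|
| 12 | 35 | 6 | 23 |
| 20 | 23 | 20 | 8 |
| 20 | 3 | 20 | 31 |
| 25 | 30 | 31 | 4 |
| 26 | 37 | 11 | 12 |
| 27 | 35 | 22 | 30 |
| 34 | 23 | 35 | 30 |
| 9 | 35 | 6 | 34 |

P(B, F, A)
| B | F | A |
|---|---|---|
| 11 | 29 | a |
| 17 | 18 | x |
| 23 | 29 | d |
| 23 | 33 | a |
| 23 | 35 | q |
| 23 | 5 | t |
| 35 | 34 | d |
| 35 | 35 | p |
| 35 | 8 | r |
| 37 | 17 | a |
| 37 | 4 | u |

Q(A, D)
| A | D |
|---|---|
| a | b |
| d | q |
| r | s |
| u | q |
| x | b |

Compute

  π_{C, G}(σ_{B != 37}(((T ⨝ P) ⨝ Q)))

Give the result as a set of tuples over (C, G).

T ⋈ P (natural join on B): {(12, 35, 6, 23, 34, d), (12, 35, 6, 23, 35, p), (12, 35, 6, 23, 8, r), (20, 23, 20, 8, 29, d), (20, 23, 20, 8, 33, a), (20, 23, 20, 8, 35, q), (20, 23, 20, 8, 5, t), (26, 37, 11, 12, 17, a), (26, 37, 11, 12, 4, u), (27, 35, 22, 30, 34, d), (27, 35, 22, 30, 35, p), (27, 35, 22, 30, 8, r), (34, 23, 35, 30, 29, d), (34, 23, 35, 30, 33, a), (34, 23, 35, 30, 35, q), (34, 23, 35, 30, 5, t), (9, 35, 6, 34, 34, d), (9, 35, 6, 34, 35, p), (9, 35, 6, 34, 8, r)}
(T ⨝ P) ⋈ Q (natural join on A): {(12, 35, 6, 23, 34, d, q), (12, 35, 6, 23, 8, r, s), (20, 23, 20, 8, 29, d, q), (20, 23, 20, 8, 33, a, b), (26, 37, 11, 12, 17, a, b), (26, 37, 11, 12, 4, u, q), (27, 35, 22, 30, 34, d, q), (27, 35, 22, 30, 8, r, s), (34, 23, 35, 30, 29, d, q), (34, 23, 35, 30, 33, a, b), (9, 35, 6, 34, 34, d, q), (9, 35, 6, 34, 8, r, s)}
σ[B != 37]: keep tuples satisfying B != 37 → {(12, 35, 6, 23, 34, d, q), (12, 35, 6, 23, 8, r, s), (20, 23, 20, 8, 29, d, q), (20, 23, 20, 8, 33, a, b), (27, 35, 22, 30, 34, d, q), (27, 35, 22, 30, 8, r, s), (34, 23, 35, 30, 29, d, q), (34, 23, 35, 30, 33, a, b), (9, 35, 6, 34, 34, d, q), (9, 35, 6, 34, 8, r, s)}
Projecting to C, G (5 duplicate(s) eliminated): {(23, 6), (30, 22), (30, 35), (34, 6), (8, 20)}

{(23, 6), (30, 22), (30, 35), (34, 6), (8, 20)}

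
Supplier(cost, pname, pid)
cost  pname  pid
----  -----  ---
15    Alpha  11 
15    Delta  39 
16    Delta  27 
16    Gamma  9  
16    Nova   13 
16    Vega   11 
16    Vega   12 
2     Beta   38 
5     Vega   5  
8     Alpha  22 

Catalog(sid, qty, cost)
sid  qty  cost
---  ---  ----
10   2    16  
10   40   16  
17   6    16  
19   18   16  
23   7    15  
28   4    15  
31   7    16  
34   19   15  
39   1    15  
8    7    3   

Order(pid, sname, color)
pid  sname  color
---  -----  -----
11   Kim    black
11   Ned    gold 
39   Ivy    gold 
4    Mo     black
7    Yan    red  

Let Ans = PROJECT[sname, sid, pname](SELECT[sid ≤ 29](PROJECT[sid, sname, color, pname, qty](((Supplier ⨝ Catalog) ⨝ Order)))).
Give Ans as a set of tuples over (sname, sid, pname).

{(Ivy, 23, Delta), (Ivy, 28, Delta), (Kim, 10, Vega), (Kim, 17, Vega), (Kim, 19, Vega), (Kim, 23, Alpha), (Kim, 28, Alpha), (Ned, 10, Vega), (Ned, 17, Vega), (Ned, 19, Vega), (Ned, 23, Alpha), (Ned, 28, Alpha)}

Joining Supplier and Catalog on cost yields {(15, Alpha, 11, 23, 7), (15, Alpha, 11, 28, 4), (15, Alpha, 11, 34, 19), (15, Alpha, 11, 39, 1), (15, Delta, 39, 23, 7), (15, Delta, 39, 28, 4), (15, Delta, 39, 34, 19), (15, Delta, 39, 39, 1), (16, Delta, 27, 10, 2), (16, Delta, 27, 10, 40), (16, Delta, 27, 17, 6), (16, Delta, 27, 19, 18), (16, Delta, 27, 31, 7), (16, Gamma, 9, 10, 2), (16, Gamma, 9, 10, 40), (16, Gamma, 9, 17, 6), (16, Gamma, 9, 19, 18), (16, Gamma, 9, 31, 7), (16, Nova, 13, 10, 2), (16, Nova, 13, 10, 40), (16, Nova, 13, 17, 6), (16, Nova, 13, 19, 18), (16, Nova, 13, 31, 7), (16, Vega, 11, 10, 2), (16, Vega, 11, 10, 40), (16, Vega, 11, 17, 6), (16, Vega, 11, 19, 18), (16, Vega, 11, 31, 7), (16, Vega, 12, 10, 2), (16, Vega, 12, 10, 40), (16, Vega, 12, 17, 6), (16, Vega, 12, 19, 18), (16, Vega, 12, 31, 7)}.
Joining (Supplier ⨝ Catalog) and Order on pid yields {(15, Alpha, 11, 23, 7, Kim, black), (15, Alpha, 11, 23, 7, Ned, gold), (15, Alpha, 11, 28, 4, Kim, black), (15, Alpha, 11, 28, 4, Ned, gold), (15, Alpha, 11, 34, 19, Kim, black), (15, Alpha, 11, 34, 19, Ned, gold), (15, Alpha, 11, 39, 1, Kim, black), (15, Alpha, 11, 39, 1, Ned, gold), (15, Delta, 39, 23, 7, Ivy, gold), (15, Delta, 39, 28, 4, Ivy, gold), (15, Delta, 39, 34, 19, Ivy, gold), (15, Delta, 39, 39, 1, Ivy, gold), (16, Vega, 11, 10, 2, Kim, black), (16, Vega, 11, 10, 2, Ned, gold), (16, Vega, 11, 10, 40, Kim, black), (16, Vega, 11, 10, 40, Ned, gold), (16, Vega, 11, 17, 6, Kim, black), (16, Vega, 11, 17, 6, Ned, gold), (16, Vega, 11, 19, 18, Kim, black), (16, Vega, 11, 19, 18, Ned, gold), (16, Vega, 11, 31, 7, Kim, black), (16, Vega, 11, 31, 7, Ned, gold)}.
Keep only column(s) sid, sname, color, pname, qty: {(10, Kim, black, Vega, 2), (10, Kim, black, Vega, 40), (10, Ned, gold, Vega, 2), (10, Ned, gold, Vega, 40), (17, Kim, black, Vega, 6), (17, Ned, gold, Vega, 6), (19, Kim, black, Vega, 18), (19, Ned, gold, Vega, 18), (23, Ivy, gold, Delta, 7), (23, Kim, black, Alpha, 7), (23, Ned, gold, Alpha, 7), (28, Ivy, gold, Delta, 4), (28, Kim, black, Alpha, 4), (28, Ned, gold, Alpha, 4), (31, Kim, black, Vega, 7), (31, Ned, gold, Vega, 7), (34, Ivy, gold, Delta, 19), (34, Kim, black, Alpha, 19), (34, Ned, gold, Alpha, 19), (39, Ivy, gold, Delta, 1), (39, Kim, black, Alpha, 1), (39, Ned, gold, Alpha, 1)}
σ[sid ≤ 29]: keep tuples satisfying sid ≤ 29 → {(10, Kim, black, Vega, 2), (10, Kim, black, Vega, 40), (10, Ned, gold, Vega, 2), (10, Ned, gold, Vega, 40), (17, Kim, black, Vega, 6), (17, Ned, gold, Vega, 6), (19, Kim, black, Vega, 18), (19, Ned, gold, Vega, 18), (23, Ivy, gold, Delta, 7), (23, Kim, black, Alpha, 7), (23, Ned, gold, Alpha, 7), (28, Ivy, gold, Delta, 4), (28, Kim, black, Alpha, 4), (28, Ned, gold, Alpha, 4)}
Keep only column(s) sname, sid, pname (2 duplicate(s) eliminated): {(Ivy, 23, Delta), (Ivy, 28, Delta), (Kim, 10, Vega), (Kim, 17, Vega), (Kim, 19, Vega), (Kim, 23, Alpha), (Kim, 28, Alpha), (Ned, 10, Vega), (Ned, 17, Vega), (Ned, 19, Vega), (Ned, 23, Alpha), (Ned, 28, Alpha)}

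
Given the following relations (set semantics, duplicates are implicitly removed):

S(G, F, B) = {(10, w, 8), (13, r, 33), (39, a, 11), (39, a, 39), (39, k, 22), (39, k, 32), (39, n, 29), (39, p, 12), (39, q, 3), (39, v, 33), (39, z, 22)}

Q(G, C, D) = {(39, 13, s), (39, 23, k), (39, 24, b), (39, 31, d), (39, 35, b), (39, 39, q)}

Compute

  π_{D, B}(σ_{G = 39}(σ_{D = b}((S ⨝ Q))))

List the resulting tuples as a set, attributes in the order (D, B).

S ⋈ Q (natural join on G): {(39, a, 11, 13, s), (39, a, 11, 23, k), (39, a, 11, 24, b), (39, a, 11, 31, d), (39, a, 11, 35, b), (39, a, 11, 39, q), (39, a, 39, 13, s), (39, a, 39, 23, k), (39, a, 39, 24, b), (39, a, 39, 31, d), (39, a, 39, 35, b), (39, a, 39, 39, q), (39, k, 22, 13, s), (39, k, 22, 23, k), (39, k, 22, 24, b), (39, k, 22, 31, d), (39, k, 22, 35, b), (39, k, 22, 39, q), (39, k, 32, 13, s), (39, k, 32, 23, k), (39, k, 32, 24, b), (39, k, 32, 31, d), (39, k, 32, 35, b), (39, k, 32, 39, q), (39, n, 29, 13, s), (39, n, 29, 23, k), (39, n, 29, 24, b), (39, n, 29, 31, d), (39, n, 29, 35, b), (39, n, 29, 39, q), (39, p, 12, 13, s), (39, p, 12, 23, k), (39, p, 12, 24, b), (39, p, 12, 31, d), (39, p, 12, 35, b), (39, p, 12, 39, q), (39, q, 3, 13, s), (39, q, 3, 23, k), (39, q, 3, 24, b), (39, q, 3, 31, d), (39, q, 3, 35, b), (39, q, 3, 39, q), (39, v, 33, 13, s), (39, v, 33, 23, k), (39, v, 33, 24, b), (39, v, 33, 31, d), (39, v, 33, 35, b), (39, v, 33, 39, q), (39, z, 22, 13, s), (39, z, 22, 23, k), (39, z, 22, 24, b), (39, z, 22, 31, d), (39, z, 22, 35, b), (39, z, 22, 39, q)}
Filtering on D = b leaves {(39, a, 11, 24, b), (39, a, 11, 35, b), (39, a, 39, 24, b), (39, a, 39, 35, b), (39, k, 22, 24, b), (39, k, 22, 35, b), (39, k, 32, 24, b), (39, k, 32, 35, b), (39, n, 29, 24, b), (39, n, 29, 35, b), (39, p, 12, 24, b), (39, p, 12, 35, b), (39, q, 3, 24, b), (39, q, 3, 35, b), (39, v, 33, 24, b), (39, v, 33, 35, b), (39, z, 22, 24, b), (39, z, 22, 35, b)}.
Filtering on G = 39 leaves {(39, a, 11, 24, b), (39, a, 11, 35, b), (39, a, 39, 24, b), (39, a, 39, 35, b), (39, k, 22, 24, b), (39, k, 22, 35, b), (39, k, 32, 24, b), (39, k, 32, 35, b), (39, n, 29, 24, b), (39, n, 29, 35, b), (39, p, 12, 24, b), (39, p, 12, 35, b), (39, q, 3, 24, b), (39, q, 3, 35, b), (39, v, 33, 24, b), (39, v, 33, 35, b), (39, z, 22, 24, b), (39, z, 22, 35, b)}.
Projecting to D, B (10 duplicate(s) eliminated): {(b, 11), (b, 12), (b, 22), (b, 29), (b, 3), (b, 32), (b, 33), (b, 39)}

{(b, 11), (b, 12), (b, 22), (b, 29), (b, 3), (b, 32), (b, 33), (b, 39)}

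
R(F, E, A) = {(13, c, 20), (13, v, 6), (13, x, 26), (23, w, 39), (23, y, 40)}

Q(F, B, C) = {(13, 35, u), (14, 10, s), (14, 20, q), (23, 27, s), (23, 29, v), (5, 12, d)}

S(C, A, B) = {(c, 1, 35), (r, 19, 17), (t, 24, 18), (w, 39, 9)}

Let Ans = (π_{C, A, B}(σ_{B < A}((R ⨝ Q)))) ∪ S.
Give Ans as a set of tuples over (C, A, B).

{(c, 1, 35), (r, 19, 17), (s, 39, 27), (s, 40, 27), (t, 24, 18), (v, 39, 29), (v, 40, 29), (w, 39, 9)}

Joining R and Q on F yields {(13, c, 20, 35, u), (13, v, 6, 35, u), (13, x, 26, 35, u), (23, w, 39, 27, s), (23, w, 39, 29, v), (23, y, 40, 27, s), (23, y, 40, 29, v)}.
Apply σ_{B < A}; surviving tuples: {(23, w, 39, 27, s), (23, w, 39, 29, v), (23, y, 40, 27, s), (23, y, 40, 29, v)}
π_{C, A, B} gives {(s, 39, 27), (s, 40, 27), (v, 39, 29), (v, 40, 29)}.
Union: {(s, 39, 27), (s, 40, 27), (v, 39, 29), (v, 40, 29)} with {(c, 1, 35), (r, 19, 17), (t, 24, 18), (w, 39, 9)} → {(c, 1, 35), (r, 19, 17), (s, 39, 27), (s, 40, 27), (t, 24, 18), (v, 39, 29), (v, 40, 29), (w, 39, 9)}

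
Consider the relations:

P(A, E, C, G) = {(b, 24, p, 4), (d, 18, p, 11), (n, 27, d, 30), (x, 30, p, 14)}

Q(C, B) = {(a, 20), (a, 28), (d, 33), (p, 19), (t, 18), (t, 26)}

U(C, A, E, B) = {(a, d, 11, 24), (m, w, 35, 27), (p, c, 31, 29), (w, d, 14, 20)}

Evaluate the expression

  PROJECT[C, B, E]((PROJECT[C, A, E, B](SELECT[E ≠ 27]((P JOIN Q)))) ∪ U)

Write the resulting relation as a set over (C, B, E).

{(a, 24, 11), (m, 27, 35), (p, 19, 18), (p, 19, 24), (p, 19, 30), (p, 29, 31), (w, 20, 14)}

P ⋈ Q (natural join on C): {(b, 24, p, 4, 19), (d, 18, p, 11, 19), (n, 27, d, 30, 33), (x, 30, p, 14, 19)}
σ[E ≠ 27]: keep tuples satisfying E ≠ 27 → {(b, 24, p, 4, 19), (d, 18, p, 11, 19), (x, 30, p, 14, 19)}
Keep only column(s) C, A, E, B: {(p, b, 24, 19), (p, d, 18, 19), (p, x, 30, 19)}
Taking the union: {(a, d, 11, 24), (m, w, 35, 27), (p, b, 24, 19), (p, c, 31, 29), (p, d, 18, 19), (p, x, 30, 19), (w, d, 14, 20)}
Keep only column(s) C, B, E: {(a, 24, 11), (m, 27, 35), (p, 19, 18), (p, 19, 24), (p, 19, 30), (p, 29, 31), (w, 20, 14)}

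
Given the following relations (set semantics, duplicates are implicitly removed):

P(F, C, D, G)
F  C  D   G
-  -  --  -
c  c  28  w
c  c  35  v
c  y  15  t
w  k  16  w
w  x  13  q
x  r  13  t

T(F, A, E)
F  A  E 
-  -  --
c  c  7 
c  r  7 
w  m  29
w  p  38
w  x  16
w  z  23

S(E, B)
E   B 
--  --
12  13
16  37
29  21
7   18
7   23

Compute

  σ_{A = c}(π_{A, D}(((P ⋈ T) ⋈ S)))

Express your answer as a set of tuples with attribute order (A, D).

Joining P and T on F yields {(c, c, 28, w, c, 7), (c, c, 28, w, r, 7), (c, c, 35, v, c, 7), (c, c, 35, v, r, 7), (c, y, 15, t, c, 7), (c, y, 15, t, r, 7), (w, k, 16, w, m, 29), (w, k, 16, w, p, 38), (w, k, 16, w, x, 16), (w, k, 16, w, z, 23), (w, x, 13, q, m, 29), (w, x, 13, q, p, 38), (w, x, 13, q, x, 16), (w, x, 13, q, z, 23)}.
Joining (P ⋈ T) and S on E yields {(c, c, 28, w, c, 7, 18), (c, c, 28, w, c, 7, 23), (c, c, 28, w, r, 7, 18), (c, c, 28, w, r, 7, 23), (c, c, 35, v, c, 7, 18), (c, c, 35, v, c, 7, 23), (c, c, 35, v, r, 7, 18), (c, c, 35, v, r, 7, 23), (c, y, 15, t, c, 7, 18), (c, y, 15, t, c, 7, 23), (c, y, 15, t, r, 7, 18), (c, y, 15, t, r, 7, 23), (w, k, 16, w, m, 29, 21), (w, k, 16, w, x, 16, 37), (w, x, 13, q, m, 29, 21), (w, x, 13, q, x, 16, 37)}.
π[A, D]: project onto (A, D) (6 duplicate(s) eliminated) → {(c, 15), (c, 28), (c, 35), (m, 13), (m, 16), (r, 15), (r, 28), (r, 35), (x, 13), (x, 16)}
Filtering on A = c leaves {(c, 15), (c, 28), (c, 35)}.

{(c, 15), (c, 28), (c, 35)}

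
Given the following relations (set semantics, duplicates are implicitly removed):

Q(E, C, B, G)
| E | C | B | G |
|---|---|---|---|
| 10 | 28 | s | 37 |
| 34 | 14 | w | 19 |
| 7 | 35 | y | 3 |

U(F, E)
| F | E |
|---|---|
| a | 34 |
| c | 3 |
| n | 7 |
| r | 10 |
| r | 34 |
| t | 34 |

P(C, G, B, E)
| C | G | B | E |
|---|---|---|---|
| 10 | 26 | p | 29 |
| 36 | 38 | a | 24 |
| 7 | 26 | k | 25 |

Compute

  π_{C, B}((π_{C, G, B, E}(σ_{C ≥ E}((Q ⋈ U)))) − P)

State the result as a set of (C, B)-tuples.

Q ⋈ U (natural join on E): {(10, 28, s, 37, r), (34, 14, w, 19, a), (34, 14, w, 19, r), (34, 14, w, 19, t), (7, 35, y, 3, n)}
Apply σ_{C ≥ E}; surviving tuples: {(10, 28, s, 37, r), (7, 35, y, 3, n)}
π[C, G, B, E]: project onto (C, G, B, E) → {(28, 37, s, 10), (35, 3, y, 7)}
Difference: {(28, 37, s, 10), (35, 3, y, 7)} with {(10, 26, p, 29), (36, 38, a, 24), (7, 26, k, 25)} → {(28, 37, s, 10), (35, 3, y, 7)}
π[C, B]: project onto (C, B) → {(28, s), (35, y)}

{(28, s), (35, y)}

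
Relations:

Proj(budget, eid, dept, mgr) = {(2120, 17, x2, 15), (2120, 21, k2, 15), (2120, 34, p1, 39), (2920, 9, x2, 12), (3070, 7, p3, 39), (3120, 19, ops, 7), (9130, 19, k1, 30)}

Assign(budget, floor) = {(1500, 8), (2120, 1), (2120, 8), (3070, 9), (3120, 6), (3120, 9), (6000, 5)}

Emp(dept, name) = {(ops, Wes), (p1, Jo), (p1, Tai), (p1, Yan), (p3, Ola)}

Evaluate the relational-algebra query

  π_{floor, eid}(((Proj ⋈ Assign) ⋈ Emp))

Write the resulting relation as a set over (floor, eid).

Natural join on budget: {(2120, 17, x2, 15, 1), (2120, 17, x2, 15, 8), (2120, 21, k2, 15, 1), (2120, 21, k2, 15, 8), (2120, 34, p1, 39, 1), (2120, 34, p1, 39, 8), (3070, 7, p3, 39, 9), (3120, 19, ops, 7, 6), (3120, 19, ops, 7, 9)}
Natural join on dept: {(2120, 34, p1, 39, 1, Jo), (2120, 34, p1, 39, 1, Tai), (2120, 34, p1, 39, 1, Yan), (2120, 34, p1, 39, 8, Jo), (2120, 34, p1, 39, 8, Tai), (2120, 34, p1, 39, 8, Yan), (3070, 7, p3, 39, 9, Ola), (3120, 19, ops, 7, 6, Wes), (3120, 19, ops, 7, 9, Wes)}
Keep only column(s) floor, eid (4 duplicate(s) eliminated): {(1, 34), (6, 19), (8, 34), (9, 19), (9, 7)}

{(1, 34), (6, 19), (8, 34), (9, 19), (9, 7)}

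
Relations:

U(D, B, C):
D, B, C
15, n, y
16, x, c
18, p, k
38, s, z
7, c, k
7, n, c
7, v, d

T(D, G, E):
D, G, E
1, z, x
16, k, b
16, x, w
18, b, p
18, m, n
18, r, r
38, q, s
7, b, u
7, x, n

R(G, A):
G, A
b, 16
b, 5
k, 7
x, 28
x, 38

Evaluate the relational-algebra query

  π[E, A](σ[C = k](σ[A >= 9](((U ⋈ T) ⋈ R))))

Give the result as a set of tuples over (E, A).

{(n, 28), (n, 38), (p, 16), (u, 16)}

Natural join on D: {(16, x, c, k, b), (16, x, c, x, w), (18, p, k, b, p), (18, p, k, m, n), (18, p, k, r, r), (38, s, z, q, s), (7, c, k, b, u), (7, c, k, x, n), (7, n, c, b, u), (7, n, c, x, n), (7, v, d, b, u), (7, v, d, x, n)}
Natural join on G: {(16, x, c, k, b, 7), (16, x, c, x, w, 28), (16, x, c, x, w, 38), (18, p, k, b, p, 16), (18, p, k, b, p, 5), (7, c, k, b, u, 16), (7, c, k, b, u, 5), (7, c, k, x, n, 28), (7, c, k, x, n, 38), (7, n, c, b, u, 16), (7, n, c, b, u, 5), (7, n, c, x, n, 28), (7, n, c, x, n, 38), (7, v, d, b, u, 16), (7, v, d, b, u, 5), (7, v, d, x, n, 28), (7, v, d, x, n, 38)}
Apply σ_{A >= 9}; surviving tuples: {(16, x, c, x, w, 28), (16, x, c, x, w, 38), (18, p, k, b, p, 16), (7, c, k, b, u, 16), (7, c, k, x, n, 28), (7, c, k, x, n, 38), (7, n, c, b, u, 16), (7, n, c, x, n, 28), (7, n, c, x, n, 38), (7, v, d, b, u, 16), (7, v, d, x, n, 28), (7, v, d, x, n, 38)}
Apply σ_{C = k}; surviving tuples: {(18, p, k, b, p, 16), (7, c, k, b, u, 16), (7, c, k, x, n, 28), (7, c, k, x, n, 38)}
π[E, A]: project onto (E, A) → {(n, 28), (n, 38), (p, 16), (u, 16)}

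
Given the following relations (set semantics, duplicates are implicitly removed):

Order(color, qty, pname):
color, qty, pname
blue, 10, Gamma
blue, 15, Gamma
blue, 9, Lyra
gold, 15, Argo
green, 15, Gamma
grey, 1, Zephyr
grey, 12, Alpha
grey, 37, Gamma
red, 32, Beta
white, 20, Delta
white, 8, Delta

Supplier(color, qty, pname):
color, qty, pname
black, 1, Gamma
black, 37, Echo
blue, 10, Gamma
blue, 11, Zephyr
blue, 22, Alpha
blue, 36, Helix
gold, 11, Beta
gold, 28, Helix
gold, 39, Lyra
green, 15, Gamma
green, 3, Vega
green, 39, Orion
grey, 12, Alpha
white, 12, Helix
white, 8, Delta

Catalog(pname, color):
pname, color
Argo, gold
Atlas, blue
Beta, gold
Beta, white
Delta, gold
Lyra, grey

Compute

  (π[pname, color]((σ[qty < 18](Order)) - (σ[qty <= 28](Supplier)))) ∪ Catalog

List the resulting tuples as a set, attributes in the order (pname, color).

{(Argo, gold), (Atlas, blue), (Beta, gold), (Beta, white), (Delta, gold), (Gamma, blue), (Lyra, blue), (Lyra, grey), (Zephyr, grey)}

Selection qty < 18: {(blue, 10, Gamma), (blue, 15, Gamma), (blue, 9, Lyra), (gold, 15, Argo), (green, 15, Gamma), (grey, 1, Zephyr), (grey, 12, Alpha), (white, 8, Delta)}
Selection qty <= 28: {(black, 1, Gamma), (blue, 10, Gamma), (blue, 11, Zephyr), (blue, 22, Alpha), (gold, 11, Beta), (gold, 28, Helix), (green, 15, Gamma), (green, 3, Vega), (grey, 12, Alpha), (white, 12, Helix), (white, 8, Delta)}
Set difference of the two operands is {(blue, 15, Gamma), (blue, 9, Lyra), (gold, 15, Argo), (grey, 1, Zephyr)}.
Projecting to pname, color: {(Argo, gold), (Gamma, blue), (Lyra, blue), (Zephyr, grey)}
Set union of the two operands is {(Argo, gold), (Atlas, blue), (Beta, gold), (Beta, white), (Delta, gold), (Gamma, blue), (Lyra, blue), (Lyra, grey), (Zephyr, grey)}.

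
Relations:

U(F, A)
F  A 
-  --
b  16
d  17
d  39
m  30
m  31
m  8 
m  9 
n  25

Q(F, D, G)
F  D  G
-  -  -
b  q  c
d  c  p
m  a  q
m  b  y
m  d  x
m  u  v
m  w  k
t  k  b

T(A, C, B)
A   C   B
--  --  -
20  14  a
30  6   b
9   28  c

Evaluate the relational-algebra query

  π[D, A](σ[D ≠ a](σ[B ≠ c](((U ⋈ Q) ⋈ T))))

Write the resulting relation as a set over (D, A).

{(b, 30), (d, 30), (u, 30), (w, 30)}

Natural join on F: {(b, 16, q, c), (d, 17, c, p), (d, 39, c, p), (m, 30, a, q), (m, 30, b, y), (m, 30, d, x), (m, 30, u, v), (m, 30, w, k), (m, 31, a, q), (m, 31, b, y), (m, 31, d, x), (m, 31, u, v), (m, 31, w, k), (m, 8, a, q), (m, 8, b, y), (m, 8, d, x), (m, 8, u, v), (m, 8, w, k), (m, 9, a, q), (m, 9, b, y), (m, 9, d, x), (m, 9, u, v), (m, 9, w, k)}
Natural join on A: {(m, 30, a, q, 6, b), (m, 30, b, y, 6, b), (m, 30, d, x, 6, b), (m, 30, u, v, 6, b), (m, 30, w, k, 6, b), (m, 9, a, q, 28, c), (m, 9, b, y, 28, c), (m, 9, d, x, 28, c), (m, 9, u, v, 28, c), (m, 9, w, k, 28, c)}
Filtering on B ≠ c leaves {(m, 30, a, q, 6, b), (m, 30, b, y, 6, b), (m, 30, d, x, 6, b), (m, 30, u, v, 6, b), (m, 30, w, k, 6, b)}.
Filtering on D ≠ a leaves {(m, 30, b, y, 6, b), (m, 30, d, x, 6, b), (m, 30, u, v, 6, b), (m, 30, w, k, 6, b)}.
Keep only column(s) D, A: {(b, 30), (d, 30), (u, 30), (w, 30)}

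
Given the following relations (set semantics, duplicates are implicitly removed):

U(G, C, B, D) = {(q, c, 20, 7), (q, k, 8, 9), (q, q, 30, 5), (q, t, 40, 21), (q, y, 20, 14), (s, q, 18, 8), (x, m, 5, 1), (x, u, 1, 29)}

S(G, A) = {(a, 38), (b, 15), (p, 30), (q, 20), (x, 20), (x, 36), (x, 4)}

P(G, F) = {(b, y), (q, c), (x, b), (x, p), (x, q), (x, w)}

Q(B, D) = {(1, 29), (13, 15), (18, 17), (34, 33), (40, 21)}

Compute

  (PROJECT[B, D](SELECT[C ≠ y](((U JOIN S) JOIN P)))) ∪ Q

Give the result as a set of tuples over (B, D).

Natural join on G: {(q, c, 20, 7, 20), (q, k, 8, 9, 20), (q, q, 30, 5, 20), (q, t, 40, 21, 20), (q, y, 20, 14, 20), (x, m, 5, 1, 20), (x, m, 5, 1, 36), (x, m, 5, 1, 4), (x, u, 1, 29, 20), (x, u, 1, 29, 36), (x, u, 1, 29, 4)}
Natural join on G: {(q, c, 20, 7, 20, c), (q, k, 8, 9, 20, c), (q, q, 30, 5, 20, c), (q, t, 40, 21, 20, c), (q, y, 20, 14, 20, c), (x, m, 5, 1, 20, b), (x, m, 5, 1, 20, p), (x, m, 5, 1, 20, q), (x, m, 5, 1, 20, w), (x, m, 5, 1, 36, b), (x, m, 5, 1, 36, p), (x, m, 5, 1, 36, q), (x, m, 5, 1, 36, w), (x, m, 5, 1, 4, b), (x, m, 5, 1, 4, p), (x, m, 5, 1, 4, q), (x, m, 5, 1, 4, w), (x, u, 1, 29, 20, b), (x, u, 1, 29, 20, p), (x, u, 1, 29, 20, q), (x, u, 1, 29, 20, w), (x, u, 1, 29, 36, b), (x, u, 1, 29, 36, p), (x, u, 1, 29, 36, q), (x, u, 1, 29, 36, w), (x, u, 1, 29, 4, b), (x, u, 1, 29, 4, p), (x, u, 1, 29, 4, q), (x, u, 1, 29, 4, w)}
Apply σ_{C ≠ y}; surviving tuples: {(q, c, 20, 7, 20, c), (q, k, 8, 9, 20, c), (q, q, 30, 5, 20, c), (q, t, 40, 21, 20, c), (x, m, 5, 1, 20, b), (x, m, 5, 1, 20, p), (x, m, 5, 1, 20, q), (x, m, 5, 1, 20, w), (x, m, 5, 1, 36, b), (x, m, 5, 1, 36, p), (x, m, 5, 1, 36, q), (x, m, 5, 1, 36, w), (x, m, 5, 1, 4, b), (x, m, 5, 1, 4, p), (x, m, 5, 1, 4, q), (x, m, 5, 1, 4, w), (x, u, 1, 29, 20, b), (x, u, 1, 29, 20, p), (x, u, 1, 29, 20, q), (x, u, 1, 29, 20, w), (x, u, 1, 29, 36, b), (x, u, 1, 29, 36, p), (x, u, 1, 29, 36, q), (x, u, 1, 29, 36, w), (x, u, 1, 29, 4, b), (x, u, 1, 29, 4, p), (x, u, 1, 29, 4, q), (x, u, 1, 29, 4, w)}
π[B, D]: project onto (B, D) (22 duplicate(s) eliminated) → {(1, 29), (20, 7), (30, 5), (40, 21), (5, 1), (8, 9)}
Taking the union: {(1, 29), (13, 15), (18, 17), (20, 7), (30, 5), (34, 33), (40, 21), (5, 1), (8, 9)}

{(1, 29), (13, 15), (18, 17), (20, 7), (30, 5), (34, 33), (40, 21), (5, 1), (8, 9)}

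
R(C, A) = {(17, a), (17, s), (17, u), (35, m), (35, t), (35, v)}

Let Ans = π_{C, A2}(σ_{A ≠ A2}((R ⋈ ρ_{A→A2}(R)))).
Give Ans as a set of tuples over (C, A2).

{(17, a), (17, s), (17, u), (35, m), (35, t), (35, v)}

ρ[A→A2]: schema becomes (C, A2); tuples unchanged.
R ⋈ ρ_{A→A2}(R) (natural join on C): {(17, a, a), (17, a, s), (17, a, u), (17, s, a), (17, s, s), (17, s, u), (17, u, a), (17, u, s), (17, u, u), (35, m, m), (35, m, t), (35, m, v), (35, t, m), (35, t, t), (35, t, v), (35, v, m), (35, v, t), (35, v, v)}
Filtering on A ≠ A2 leaves {(17, a, s), (17, a, u), (17, s, a), (17, s, u), (17, u, a), (17, u, s), (35, m, t), (35, m, v), (35, t, m), (35, t, v), (35, v, m), (35, v, t)}.
π_{C, A2} gives {(17, a), (17, s), (17, u), (35, m), (35, t), (35, v)} (6 duplicate(s) eliminated).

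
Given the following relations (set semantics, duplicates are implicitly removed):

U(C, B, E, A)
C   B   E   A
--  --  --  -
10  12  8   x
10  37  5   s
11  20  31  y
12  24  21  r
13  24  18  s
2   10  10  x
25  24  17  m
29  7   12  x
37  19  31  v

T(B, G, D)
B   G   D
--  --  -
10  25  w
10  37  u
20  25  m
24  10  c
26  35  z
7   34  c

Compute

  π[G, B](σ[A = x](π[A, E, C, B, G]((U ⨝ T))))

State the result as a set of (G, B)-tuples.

Joining U and T on B yields {(11, 20, 31, y, 25, m), (12, 24, 21, r, 10, c), (13, 24, 18, s, 10, c), (2, 10, 10, x, 25, w), (2, 10, 10, x, 37, u), (25, 24, 17, m, 10, c), (29, 7, 12, x, 34, c)}.
π[A, E, C, B, G]: project onto (A, E, C, B, G) → {(m, 17, 25, 24, 10), (r, 21, 12, 24, 10), (s, 18, 13, 24, 10), (x, 10, 2, 10, 25), (x, 10, 2, 10, 37), (x, 12, 29, 7, 34), (y, 31, 11, 20, 25)}
Selection A = x: {(x, 10, 2, 10, 25), (x, 10, 2, 10, 37), (x, 12, 29, 7, 34)}
π[G, B]: project onto (G, B) → {(25, 10), (34, 7), (37, 10)}

{(25, 10), (34, 7), (37, 10)}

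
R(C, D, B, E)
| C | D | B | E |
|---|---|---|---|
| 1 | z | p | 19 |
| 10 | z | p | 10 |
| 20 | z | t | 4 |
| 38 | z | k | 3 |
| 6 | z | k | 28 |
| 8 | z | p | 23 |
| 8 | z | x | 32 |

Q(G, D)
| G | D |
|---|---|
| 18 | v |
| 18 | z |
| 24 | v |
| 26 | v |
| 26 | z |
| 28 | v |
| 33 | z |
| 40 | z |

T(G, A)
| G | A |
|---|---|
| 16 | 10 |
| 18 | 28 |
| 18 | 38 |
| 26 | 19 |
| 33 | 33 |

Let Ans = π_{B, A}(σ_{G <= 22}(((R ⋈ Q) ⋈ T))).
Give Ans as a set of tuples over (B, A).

{(k, 28), (k, 38), (p, 28), (p, 38), (t, 28), (t, 38), (x, 28), (x, 38)}

Joining R and Q on D yields {(1, z, p, 19, 18), (1, z, p, 19, 26), (1, z, p, 19, 33), (1, z, p, 19, 40), (10, z, p, 10, 18), (10, z, p, 10, 26), (10, z, p, 10, 33), (10, z, p, 10, 40), (20, z, t, 4, 18), (20, z, t, 4, 26), (20, z, t, 4, 33), (20, z, t, 4, 40), (38, z, k, 3, 18), (38, z, k, 3, 26), (38, z, k, 3, 33), (38, z, k, 3, 40), (6, z, k, 28, 18), (6, z, k, 28, 26), (6, z, k, 28, 33), (6, z, k, 28, 40), (8, z, p, 23, 18), (8, z, p, 23, 26), (8, z, p, 23, 33), (8, z, p, 23, 40), (8, z, x, 32, 18), (8, z, x, 32, 26), (8, z, x, 32, 33), (8, z, x, 32, 40)}.
Joining (R ⋈ Q) and T on G yields {(1, z, p, 19, 18, 28), (1, z, p, 19, 18, 38), (1, z, p, 19, 26, 19), (1, z, p, 19, 33, 33), (10, z, p, 10, 18, 28), (10, z, p, 10, 18, 38), (10, z, p, 10, 26, 19), (10, z, p, 10, 33, 33), (20, z, t, 4, 18, 28), (20, z, t, 4, 18, 38), (20, z, t, 4, 26, 19), (20, z, t, 4, 33, 33), (38, z, k, 3, 18, 28), (38, z, k, 3, 18, 38), (38, z, k, 3, 26, 19), (38, z, k, 3, 33, 33), (6, z, k, 28, 18, 28), (6, z, k, 28, 18, 38), (6, z, k, 28, 26, 19), (6, z, k, 28, 33, 33), (8, z, p, 23, 18, 28), (8, z, p, 23, 18, 38), (8, z, p, 23, 26, 19), (8, z, p, 23, 33, 33), (8, z, x, 32, 18, 28), (8, z, x, 32, 18, 38), (8, z, x, 32, 26, 19), (8, z, x, 32, 33, 33)}.
Filtering on G <= 22 leaves {(1, z, p, 19, 18, 28), (1, z, p, 19, 18, 38), (10, z, p, 10, 18, 28), (10, z, p, 10, 18, 38), (20, z, t, 4, 18, 28), (20, z, t, 4, 18, 38), (38, z, k, 3, 18, 28), (38, z, k, 3, 18, 38), (6, z, k, 28, 18, 28), (6, z, k, 28, 18, 38), (8, z, p, 23, 18, 28), (8, z, p, 23, 18, 38), (8, z, x, 32, 18, 28), (8, z, x, 32, 18, 38)}.
π[B, A]: project onto (B, A) (6 duplicate(s) eliminated) → {(k, 28), (k, 38), (p, 28), (p, 38), (t, 28), (t, 38), (x, 28), (x, 38)}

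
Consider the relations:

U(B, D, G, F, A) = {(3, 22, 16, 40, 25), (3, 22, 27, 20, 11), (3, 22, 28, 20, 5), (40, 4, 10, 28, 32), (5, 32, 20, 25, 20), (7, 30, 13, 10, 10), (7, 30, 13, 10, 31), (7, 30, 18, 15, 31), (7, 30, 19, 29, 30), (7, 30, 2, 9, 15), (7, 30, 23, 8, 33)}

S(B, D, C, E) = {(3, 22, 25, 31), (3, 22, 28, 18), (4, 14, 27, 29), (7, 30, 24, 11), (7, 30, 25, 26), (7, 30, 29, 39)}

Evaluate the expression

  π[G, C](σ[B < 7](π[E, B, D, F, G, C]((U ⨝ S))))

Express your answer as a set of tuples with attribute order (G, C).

{(16, 25), (16, 28), (27, 25), (27, 28), (28, 25), (28, 28)}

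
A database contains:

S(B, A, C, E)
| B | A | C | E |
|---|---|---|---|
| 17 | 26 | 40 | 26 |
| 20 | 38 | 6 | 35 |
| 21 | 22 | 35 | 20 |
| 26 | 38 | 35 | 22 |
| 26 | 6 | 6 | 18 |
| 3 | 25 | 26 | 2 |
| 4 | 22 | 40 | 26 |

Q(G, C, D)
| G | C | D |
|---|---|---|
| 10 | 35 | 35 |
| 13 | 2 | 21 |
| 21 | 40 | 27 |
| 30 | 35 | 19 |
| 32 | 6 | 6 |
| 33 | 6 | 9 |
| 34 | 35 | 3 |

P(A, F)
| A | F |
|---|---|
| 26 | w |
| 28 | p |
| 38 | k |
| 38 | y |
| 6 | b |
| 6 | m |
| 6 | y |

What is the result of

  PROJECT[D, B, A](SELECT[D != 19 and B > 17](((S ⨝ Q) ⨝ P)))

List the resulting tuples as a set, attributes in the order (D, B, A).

{(3, 26, 38), (35, 26, 38), (6, 20, 38), (6, 26, 6), (9, 20, 38), (9, 26, 6)}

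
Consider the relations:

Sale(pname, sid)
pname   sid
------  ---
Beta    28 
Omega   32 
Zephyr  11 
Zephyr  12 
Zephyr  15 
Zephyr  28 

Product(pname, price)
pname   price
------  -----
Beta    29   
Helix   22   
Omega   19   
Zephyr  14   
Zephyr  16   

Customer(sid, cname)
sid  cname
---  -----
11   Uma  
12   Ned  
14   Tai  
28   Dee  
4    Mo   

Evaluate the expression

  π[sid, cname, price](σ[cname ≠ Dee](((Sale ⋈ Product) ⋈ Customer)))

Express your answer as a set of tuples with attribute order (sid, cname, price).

{(11, Uma, 14), (11, Uma, 16), (12, Ned, 14), (12, Ned, 16)}

Natural join on pname: {(Beta, 28, 29), (Omega, 32, 19), (Zephyr, 11, 14), (Zephyr, 11, 16), (Zephyr, 12, 14), (Zephyr, 12, 16), (Zephyr, 15, 14), (Zephyr, 15, 16), (Zephyr, 28, 14), (Zephyr, 28, 16)}
Natural join on sid: {(Beta, 28, 29, Dee), (Zephyr, 11, 14, Uma), (Zephyr, 11, 16, Uma), (Zephyr, 12, 14, Ned), (Zephyr, 12, 16, Ned), (Zephyr, 28, 14, Dee), (Zephyr, 28, 16, Dee)}
Selection cname ≠ Dee: {(Zephyr, 11, 14, Uma), (Zephyr, 11, 16, Uma), (Zephyr, 12, 14, Ned), (Zephyr, 12, 16, Ned)}
Keep only column(s) sid, cname, price: {(11, Uma, 14), (11, Uma, 16), (12, Ned, 14), (12, Ned, 16)}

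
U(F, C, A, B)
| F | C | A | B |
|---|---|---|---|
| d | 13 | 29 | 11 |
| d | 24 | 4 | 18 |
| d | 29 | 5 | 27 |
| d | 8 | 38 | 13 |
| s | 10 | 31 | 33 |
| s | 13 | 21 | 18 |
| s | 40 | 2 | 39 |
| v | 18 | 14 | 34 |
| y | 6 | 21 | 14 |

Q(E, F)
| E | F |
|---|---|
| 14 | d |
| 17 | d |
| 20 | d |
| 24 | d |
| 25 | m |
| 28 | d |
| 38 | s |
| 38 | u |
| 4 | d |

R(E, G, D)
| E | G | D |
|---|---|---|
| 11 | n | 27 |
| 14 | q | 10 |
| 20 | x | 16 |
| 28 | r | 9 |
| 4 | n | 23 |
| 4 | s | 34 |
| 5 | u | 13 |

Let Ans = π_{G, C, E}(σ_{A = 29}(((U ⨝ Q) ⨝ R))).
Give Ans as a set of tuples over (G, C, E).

{(n, 13, 4), (q, 13, 14), (r, 13, 28), (s, 13, 4), (x, 13, 20)}

U ⋈ Q (natural join on F): {(d, 13, 29, 11, 14), (d, 13, 29, 11, 17), (d, 13, 29, 11, 20), (d, 13, 29, 11, 24), (d, 13, 29, 11, 28), (d, 13, 29, 11, 4), (d, 24, 4, 18, 14), (d, 24, 4, 18, 17), (d, 24, 4, 18, 20), (d, 24, 4, 18, 24), (d, 24, 4, 18, 28), (d, 24, 4, 18, 4), (d, 29, 5, 27, 14), (d, 29, 5, 27, 17), (d, 29, 5, 27, 20), (d, 29, 5, 27, 24), (d, 29, 5, 27, 28), (d, 29, 5, 27, 4), (d, 8, 38, 13, 14), (d, 8, 38, 13, 17), (d, 8, 38, 13, 20), (d, 8, 38, 13, 24), (d, 8, 38, 13, 28), (d, 8, 38, 13, 4), (s, 10, 31, 33, 38), (s, 13, 21, 18, 38), (s, 40, 2, 39, 38)}
(U ⨝ Q) ⋈ R (natural join on E): {(d, 13, 29, 11, 14, q, 10), (d, 13, 29, 11, 20, x, 16), (d, 13, 29, 11, 28, r, 9), (d, 13, 29, 11, 4, n, 23), (d, 13, 29, 11, 4, s, 34), (d, 24, 4, 18, 14, q, 10), (d, 24, 4, 18, 20, x, 16), (d, 24, 4, 18, 28, r, 9), (d, 24, 4, 18, 4, n, 23), (d, 24, 4, 18, 4, s, 34), (d, 29, 5, 27, 14, q, 10), (d, 29, 5, 27, 20, x, 16), (d, 29, 5, 27, 28, r, 9), (d, 29, 5, 27, 4, n, 23), (d, 29, 5, 27, 4, s, 34), (d, 8, 38, 13, 14, q, 10), (d, 8, 38, 13, 20, x, 16), (d, 8, 38, 13, 28, r, 9), (d, 8, 38, 13, 4, n, 23), (d, 8, 38, 13, 4, s, 34)}
Selection A = 29: {(d, 13, 29, 11, 14, q, 10), (d, 13, 29, 11, 20, x, 16), (d, 13, 29, 11, 28, r, 9), (d, 13, 29, 11, 4, n, 23), (d, 13, 29, 11, 4, s, 34)}
Projecting to G, C, E: {(n, 13, 4), (q, 13, 14), (r, 13, 28), (s, 13, 4), (x, 13, 20)}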